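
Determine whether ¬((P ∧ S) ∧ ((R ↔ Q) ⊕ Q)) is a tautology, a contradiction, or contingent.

contingent

P | Q | R | S | (P ∧ S) | (R ↔ Q) | ((R ↔ Q) ⊕ Q) | ((P ∧ S) ∧ ((R ↔ Q) ⊕ Q)) | ¬((P ∧ S) ∧ ((R ↔ Q) ⊕ Q))
- | - | - | - | ------- | ------- | ------------- | ------------------------- | --------------------------
T | T | T | T |    T    |    T    |       F       |             F             |             T             
T | T | T | F |    F    |    T    |       F       |             F             |             T             
T | T | F | T |    T    |    F    |       T       |             T             |             F             
T | T | F | F |    F    |    F    |       T       |             F             |             T             
T | F | T | T |    T    |    F    |       F       |             F             |             T             
T | F | T | F |    F    |    F    |       F       |             F             |             T             
T | F | F | T |    T    |    T    |       T       |             T             |             F             
T | F | F | F |    F    |    T    |       T       |             F             |             T             
F | T | T | T |    F    |    T    |       F       |             F             |             T             
F | T | T | F |    F    |    T    |       F       |             F             |             T             
F | T | F | T |    F    |    F    |       T       |             F             |             T             
F | T | F | F |    F    |    F    |       T       |             F             |             T             
F | F | T | T |    F    |    F    |       F       |             F             |             T             
F | F | T | F |    F    |    F    |       F       |             F             |             T             
F | F | F | T |    F    |    T    |       T       |             F             |             T             
F | F | F | F |    F    |    T    |       T       |             F             |             T             
14 of 16 rows are T, so the formula is contingent.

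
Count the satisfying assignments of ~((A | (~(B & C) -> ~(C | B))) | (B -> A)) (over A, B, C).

1

A  B  C  |  φ
T  T  T  |  F
T  T  F  |  F
T  F  T  |  F
T  F  F  |  F
F  T  T  |  F
F  T  F  |  T
F  F  T  |  F
F  F  F  |  F
The formula is true on 1 of the 8 rows.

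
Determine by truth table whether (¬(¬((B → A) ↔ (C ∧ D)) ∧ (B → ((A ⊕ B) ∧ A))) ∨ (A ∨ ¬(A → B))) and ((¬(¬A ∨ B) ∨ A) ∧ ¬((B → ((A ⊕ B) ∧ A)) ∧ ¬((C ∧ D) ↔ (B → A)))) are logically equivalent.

A | B | C | D || φ | ψ
1 | 1 | 1 | 1 || 1 | 1
1 | 1 | 1 | 0 || 1 | 1
1 | 1 | 0 | 1 || 1 | 1
1 | 1 | 0 | 0 || 1 | 1
1 | 0 | 1 | 1 || 1 | 1
1 | 0 | 1 | 0 || 1 | 0
1 | 0 | 0 | 1 || 1 | 0
1 | 0 | 0 | 0 || 1 | 0
0 | 1 | 1 | 1 || 1 | 0
0 | 1 | 1 | 0 || 1 | 0
0 | 1 | 0 | 1 || 1 | 0
0 | 1 | 0 | 0 || 1 | 0
0 | 0 | 1 | 1 || 1 | 0
0 | 0 | 1 | 0 || 0 | 0
0 | 0 | 0 | 1 || 0 | 0
0 | 0 | 0 | 0 || 0 | 0
The columns differ at A=1, B=0, C=1, D=0 (φ=1, ψ=0), so they are not equivalent.

not equivalent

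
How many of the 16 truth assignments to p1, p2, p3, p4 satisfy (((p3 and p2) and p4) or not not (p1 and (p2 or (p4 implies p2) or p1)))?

p1  p2  p3  p4  |  (p3 and p2)  ((p3 and p2) and p4)  (p4 implies p2)  φ
F   F   F   F   |       F                F                   T         F
F   F   F   T   |       F                F                   F         F
F   F   T   F   |       F                F                   T         F
F   F   T   T   |       F                F                   F         F
F   T   F   F   |       F                F                   T         F
F   T   F   T   |       F                F                   T         F
F   T   T   F   |       T                F                   T         F
F   T   T   T   |       T                T                   T         T
T   F   F   F   |       F                F                   T         T
T   F   F   T   |       F                F                   F         T
T   F   T   F   |       F                F                   T         T
T   F   T   T   |       F                F                   F         T
T   T   F   F   |       F                F                   T         T
T   T   F   T   |       F                F                   T         T
T   T   T   F   |       T                F                   T         T
T   T   T   T   |       T                T                   T         T
The formula is true on 9 of the 16 rows.

9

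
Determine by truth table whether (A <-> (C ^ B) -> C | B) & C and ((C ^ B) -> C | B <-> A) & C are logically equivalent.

A | B | C || φ | ψ
T | T | T || T | T
T | T | F || F | F
T | F | T || T | T
T | F | F || F | F
F | T | T || F | F
F | T | F || F | F
F | F | T || F | F
F | F | F || F | F
The columns for φ and ψ agree on every row, so they are logically equivalent.

equivalent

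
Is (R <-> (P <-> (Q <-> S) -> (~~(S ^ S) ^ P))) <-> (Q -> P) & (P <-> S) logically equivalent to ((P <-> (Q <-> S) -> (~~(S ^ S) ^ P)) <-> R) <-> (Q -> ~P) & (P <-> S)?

not equivalent

P | Q | R | S | φ | ψ
- | - | - | - | - | -
T | T | T | T | T | F
T | T | T | F | F | F
T | T | F | T | F | T
T | T | F | F | T | T
T | F | T | T | T | T
T | F | T | F | F | F
T | F | F | T | F | F
T | F | F | F | T | T
F | T | T | T | F | F
F | T | T | F | T | F
F | T | F | T | T | T
F | T | F | F | F | T
F | F | T | T | T | T
F | F | T | F | T | T
F | F | F | T | F | F
F | F | F | F | F | F
The columns differ at P=T, Q=T, R=T, S=T (φ=T, ψ=F), so they are not equivalent.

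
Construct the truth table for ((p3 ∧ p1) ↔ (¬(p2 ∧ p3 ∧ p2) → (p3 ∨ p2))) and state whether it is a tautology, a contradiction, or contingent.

contingent

p1 | p2 | p3 || (p3 ∧ p1) | (p2 ∧ p3 ∧ p2) | ¬(p2 ∧ p3 ∧ p2) | (p3 ∨ p2) | φ
0  | 0  | 0  ||     0     |       0        |        1        |     0     | 1
0  | 0  | 1  ||     0     |       0        |        1        |     1     | 0
0  | 1  | 0  ||     0     |       0        |        1        |     1     | 0
0  | 1  | 1  ||     0     |       1        |        0        |     1     | 0
1  | 0  | 0  ||     0     |       0        |        1        |     0     | 1
1  | 0  | 1  ||     1     |       0        |        1        |     1     | 1
1  | 1  | 0  ||     0     |       0        |        1        |     1     | 0
1  | 1  | 1  ||     1     |       1        |        0        |     1     | 1
4 of 8 rows are 1, so the formula is contingent.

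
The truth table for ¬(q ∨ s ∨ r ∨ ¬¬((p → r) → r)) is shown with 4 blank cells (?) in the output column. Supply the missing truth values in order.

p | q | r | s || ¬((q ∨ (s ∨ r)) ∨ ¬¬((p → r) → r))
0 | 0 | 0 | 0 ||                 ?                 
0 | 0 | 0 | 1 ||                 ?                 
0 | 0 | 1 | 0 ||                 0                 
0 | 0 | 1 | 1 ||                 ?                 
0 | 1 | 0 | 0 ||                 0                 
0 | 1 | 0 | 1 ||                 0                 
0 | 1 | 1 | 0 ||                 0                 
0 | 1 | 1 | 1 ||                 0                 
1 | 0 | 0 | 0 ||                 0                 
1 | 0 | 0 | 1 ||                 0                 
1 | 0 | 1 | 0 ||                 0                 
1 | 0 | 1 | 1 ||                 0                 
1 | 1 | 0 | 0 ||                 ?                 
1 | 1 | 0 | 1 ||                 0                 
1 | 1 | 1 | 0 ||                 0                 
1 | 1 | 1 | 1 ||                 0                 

Row p=0, q=0, r=0, s=0: (q ∨ s ∨ r) = 0, ¬¬((p → r) → r) = 0, (q ∨ s ∨ r ∨ ¬¬((p → r) → r)) = 0, so ¬((q ∨ (s ∨ r)) ∨ ¬¬((p → r) → r)) = 1.
Row p=0, q=0, r=0, s=1: (q ∨ s ∨ r) = 1, ¬¬((p → r) → r) = 0, (q ∨ s ∨ r ∨ ¬¬((p → r) → r)) = 1, so ¬((q ∨ (s ∨ r)) ∨ ¬¬((p → r) → r)) = 0.
Row p=0, q=0, r=1, s=1: (q ∨ s ∨ r) = 1, ¬¬((p → r) → r) = 1, (q ∨ s ∨ r ∨ ¬¬((p → r) → r)) = 1, so ¬((q ∨ (s ∨ r)) ∨ ¬¬((p → r) → r)) = 0.
Row p=1, q=1, r=0, s=0: (q ∨ s ∨ r) = 1, ¬¬((p → r) → r) = 1, (q ∨ s ∨ r ∨ ¬¬((p → r) → r)) = 1, so ¬((q ∨ (s ∨ r)) ∨ ¬¬((p → r) → r)) = 0.

1, 0, 0, 0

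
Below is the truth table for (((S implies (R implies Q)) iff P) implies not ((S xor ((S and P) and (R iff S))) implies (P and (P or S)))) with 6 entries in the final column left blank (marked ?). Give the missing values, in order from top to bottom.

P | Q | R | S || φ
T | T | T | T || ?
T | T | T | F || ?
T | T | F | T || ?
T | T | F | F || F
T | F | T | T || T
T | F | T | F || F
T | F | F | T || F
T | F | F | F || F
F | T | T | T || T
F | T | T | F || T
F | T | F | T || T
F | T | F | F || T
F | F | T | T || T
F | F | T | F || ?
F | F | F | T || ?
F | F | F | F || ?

F, F, F, T, T, T

Row P=T, Q=T, R=T, S=T: ((S implies (R implies Q)) iff P) = T, not ((S xor ((S and P) and (R iff S))) implies (P and (P or S))) = F, so the formula = F.
Row P=T, Q=T, R=T, S=F: ((S implies (R implies Q)) iff P) = T, not ((S xor ((S and P) and (R iff S))) implies (P and (P or S))) = F, so the formula = F.
Row P=T, Q=T, R=F, S=T: ((S implies (R implies Q)) iff P) = T, not ((S xor ((S and P) and (R iff S))) implies (P and (P or S))) = F, so the formula = F.
Row P=F, Q=F, R=T, S=F: ((S implies (R implies Q)) iff P) = F, not ((S xor ((S and P) and (R iff S))) implies (P and (P or S))) = F, so the formula = T.
Row P=F, Q=F, R=F, S=T: ((S implies (R implies Q)) iff P) = F, not ((S xor ((S and P) and (R iff S))) implies (P and (P or S))) = T, so the formula = T.
Row P=F, Q=F, R=F, S=F: ((S implies (R implies Q)) iff P) = F, not ((S xor ((S and P) and (R iff S))) implies (P and (P or S))) = F, so the formula = T.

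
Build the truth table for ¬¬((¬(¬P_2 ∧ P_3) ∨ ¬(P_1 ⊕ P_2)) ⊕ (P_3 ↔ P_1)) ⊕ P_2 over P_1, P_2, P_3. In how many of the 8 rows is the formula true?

P_1 | P_2 | P_3 || φ
 T  |  T  |  T  || T
 T  |  T  |  F  || F
 T  |  F  |  T  || T
 T  |  F  |  F  || T
 F  |  T  |  T  || F
 F  |  T  |  F  || T
 F  |  F  |  T  || T
 F  |  F  |  F  || F
The formula is true on 5 of the 8 rows.

5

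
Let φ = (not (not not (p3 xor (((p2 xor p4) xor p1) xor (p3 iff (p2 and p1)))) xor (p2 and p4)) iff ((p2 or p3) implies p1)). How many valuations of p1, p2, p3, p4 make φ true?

8

p1 | p2 | p3 | p4 | (p2 xor p4) | ((p2 xor p4) xor p1) | (p2 and p1) | (p3 iff (p2 and p1)) | (p2 and p4) | (p2 or p3) | ((p2 or p3) implies p1) | φ
-- | -- | -- | -- | ----------- | -------------------- | ----------- | -------------------- | ----------- | ---------- | ----------------------- | -
T  | T  | T  | T  |      F      |          T           |      T      |          T           |      T      |     T      |            T            | T
T  | T  | T  | F  |      T      |          F           |      T      |          T           |      F      |     T      |            T            | T
T  | T  | F  | T  |      F      |          T           |      T      |          F           |      T      |     T      |            T            | T
T  | T  | F  | F  |      T      |          F           |      T      |          F           |      F      |     T      |            T            | T
T  | F  | T  | T  |      T      |          F           |      F      |          F           |      F      |     T      |            T            | F
T  | F  | T  | F  |      F      |          T           |      F      |          F           |      F      |     T      |            T            | T
T  | F  | F  | T  |      T      |          F           |      F      |          T           |      F      |     F      |            T            | F
T  | F  | F  | F  |      F      |          T           |      F      |          T           |      F      |     F      |            T            | T
F  | T  | T  | T  |      F      |          F           |      F      |          F           |      T      |     T      |            F            | F
F  | T  | T  | F  |      T      |          T           |      F      |          F           |      F      |     T      |            F            | F
F  | T  | F  | T  |      F      |          F           |      F      |          T           |      T      |     T      |            F            | F
F  | T  | F  | F  |      T      |          T           |      F      |          T           |      F      |     T      |            F            | F
F  | F  | T  | T  |      T      |          T           |      F      |          F           |      F      |     T      |            F            | F
F  | F  | T  | F  |      F      |          F           |      F      |          F           |      F      |     T      |            F            | T
F  | F  | F  | T  |      T      |          T           |      F      |          T           |      F      |     F      |            T            | T
F  | F  | F  | F  |      F      |          F           |      F      |          T           |      F      |     F      |            T            | F
The formula is true on 8 of the 16 rows.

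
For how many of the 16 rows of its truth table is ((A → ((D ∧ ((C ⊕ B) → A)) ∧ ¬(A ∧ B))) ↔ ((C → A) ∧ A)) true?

2

A | B | C | D || φ
T | T | T | T || F
T | T | T | F || F
T | T | F | T || F
T | T | F | F || F
T | F | T | T || T
T | F | T | F || F
T | F | F | T || T
T | F | F | F || F
F | T | T | T || F
F | T | T | F || F
F | T | F | T || F
F | T | F | F || F
F | F | T | T || F
F | F | T | F || F
F | F | F | T || F
F | F | F | F || F
The formula is true on 2 of the 16 rows.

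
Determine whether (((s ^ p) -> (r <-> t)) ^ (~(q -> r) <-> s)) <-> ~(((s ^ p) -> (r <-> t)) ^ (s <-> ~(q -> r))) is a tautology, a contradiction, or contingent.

p | q | r | s | t | φ
- | - | - | - | - | -
1 | 1 | 1 | 1 | 1 | 0
1 | 1 | 1 | 1 | 0 | 0
1 | 1 | 1 | 0 | 1 | 0
1 | 1 | 1 | 0 | 0 | 0
1 | 1 | 0 | 1 | 1 | 0
1 | 1 | 0 | 1 | 0 | 0
1 | 1 | 0 | 0 | 1 | 0
1 | 1 | 0 | 0 | 0 | 0
1 | 0 | 1 | 1 | 1 | 0
1 | 0 | 1 | 1 | 0 | 0
1 | 0 | 1 | 0 | 1 | 0
1 | 0 | 1 | 0 | 0 | 0
1 | 0 | 0 | 1 | 1 | 0
1 | 0 | 0 | 1 | 0 | 0
1 | 0 | 0 | 0 | 1 | 0
1 | 0 | 0 | 0 | 0 | 0
0 | 1 | 1 | 1 | 1 | 0
0 | 1 | 1 | 1 | 0 | 0
0 | 1 | 1 | 0 | 1 | 0
0 | 1 | 1 | 0 | 0 | 0
0 | 1 | 0 | 1 | 1 | 0
0 | 1 | 0 | 1 | 0 | 0
0 | 1 | 0 | 0 | 1 | 0
0 | 1 | 0 | 0 | 0 | 0
0 | 0 | 1 | 1 | 1 | 0
0 | 0 | 1 | 1 | 0 | 0
0 | 0 | 1 | 0 | 1 | 0
0 | 0 | 1 | 0 | 0 | 0
0 | 0 | 0 | 1 | 1 | 0
0 | 0 | 0 | 1 | 0 | 0
0 | 0 | 0 | 0 | 1 | 0
0 | 0 | 0 | 0 | 0 | 0
Every row is 0, so the formula is a contradiction.

contradiction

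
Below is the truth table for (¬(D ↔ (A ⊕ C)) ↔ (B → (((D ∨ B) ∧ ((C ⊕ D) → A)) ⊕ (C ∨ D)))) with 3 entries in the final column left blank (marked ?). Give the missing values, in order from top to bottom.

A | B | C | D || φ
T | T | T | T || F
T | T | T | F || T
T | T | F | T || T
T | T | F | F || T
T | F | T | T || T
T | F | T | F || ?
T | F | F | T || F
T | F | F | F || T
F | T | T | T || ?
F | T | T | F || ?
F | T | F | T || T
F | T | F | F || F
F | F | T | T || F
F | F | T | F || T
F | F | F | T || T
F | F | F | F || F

F, T, T

Row A=T, B=F, C=T, D=F: ¬(D ↔ (A ⊕ C)) = F, (B → (((D ∨ B) ∧ ((C ⊕ D) → A)) ⊕ (C ∨ D))) = T, so the formula = F.
Row A=F, B=T, C=T, D=T: ¬(D ↔ (A ⊕ C)) = F, (B → (((D ∨ B) ∧ ((C ⊕ D) → A)) ⊕ (C ∨ D))) = F, so the formula = T.
Row A=F, B=T, C=T, D=F: ¬(D ↔ (A ⊕ C)) = T, (B → (((D ∨ B) ∧ ((C ⊕ D) → A)) ⊕ (C ∨ D))) = T, so the formula = T.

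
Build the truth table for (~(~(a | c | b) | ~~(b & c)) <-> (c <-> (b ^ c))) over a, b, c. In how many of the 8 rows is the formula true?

a | b | c || φ
F | F | F || F
F | F | T || T
F | T | F || F
F | T | T || T
T | F | F || T
T | F | T || T
T | T | F || F
T | T | T || T
The formula is true on 5 of the 8 rows.

5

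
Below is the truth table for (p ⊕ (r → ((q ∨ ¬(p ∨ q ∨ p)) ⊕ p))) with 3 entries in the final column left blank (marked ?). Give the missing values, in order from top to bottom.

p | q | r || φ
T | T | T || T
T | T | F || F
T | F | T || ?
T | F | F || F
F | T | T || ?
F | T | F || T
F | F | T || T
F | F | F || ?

Row p=T, q=F, r=T: (r → ((q ∨ ¬(p ∨ q ∨ p)) ⊕ p)) = T, so the formula = F.
Row p=F, q=T, r=T: (r → ((q ∨ ¬(p ∨ q ∨ p)) ⊕ p)) = T, so the formula = T.
Row p=F, q=F, r=F: (r → ((q ∨ ¬(p ∨ q ∨ p)) ⊕ p)) = T, so the formula = T.

F, T, T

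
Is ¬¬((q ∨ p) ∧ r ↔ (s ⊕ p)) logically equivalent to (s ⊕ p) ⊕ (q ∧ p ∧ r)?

not equivalent

p | q | r | s || φ | ψ
F | F | F | F || T | F
F | F | F | T || F | T
F | F | T | F || T | F
F | F | T | T || F | T
F | T | F | F || T | F
F | T | F | T || F | T
F | T | T | F || F | F
F | T | T | T || T | T
T | F | F | F || F | T
T | F | F | T || T | F
T | F | T | F || T | T
T | F | T | T || F | F
T | T | F | F || F | T
T | T | F | T || T | F
T | T | T | F || T | F
T | T | T | T || F | T
The columns differ at p=F, q=F, r=F, s=F (φ=T, ψ=F), so they are not equivalent.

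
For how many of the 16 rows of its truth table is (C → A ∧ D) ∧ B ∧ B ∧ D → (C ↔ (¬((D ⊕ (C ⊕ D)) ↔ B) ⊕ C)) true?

14

A | B | C | D || φ
T | T | T | T || T
T | T | T | F || T
T | T | F | T || F
T | T | F | F || T
T | F | T | T || T
T | F | T | F || T
T | F | F | T || T
T | F | F | F || T
F | T | T | T || T
F | T | T | F || T
F | T | F | T || F
F | T | F | F || T
F | F | T | T || T
F | F | T | F || T
F | F | F | T || T
F | F | F | F || T
The formula is true on 14 of the 16 rows.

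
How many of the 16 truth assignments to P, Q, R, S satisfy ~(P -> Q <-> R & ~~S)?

10

P | Q | R | S | (P -> Q) | ~S | ~~S | (R & ~~S) | ((P -> Q) <-> (R & ~~S)) | ~((P -> Q) <-> (R & ~~S))
- | - | - | - | -------- | -- | --- | --------- | ------------------------ | -------------------------
T | T | T | T |    T     | F  |  T  |     T     |            T             |             F            
T | T | T | F |    T     | T  |  F  |     F     |            F             |             T            
T | T | F | T |    T     | F  |  T  |     F     |            F             |             T            
T | T | F | F |    T     | T  |  F  |     F     |            F             |             T            
T | F | T | T |    F     | F  |  T  |     T     |            F             |             T            
T | F | T | F |    F     | T  |  F  |     F     |            T             |             F            
T | F | F | T |    F     | F  |  T  |     F     |            T             |             F            
T | F | F | F |    F     | T  |  F  |     F     |            T             |             F            
F | T | T | T |    T     | F  |  T  |     T     |            T             |             F            
F | T | T | F |    T     | T  |  F  |     F     |            F             |             T            
F | T | F | T |    T     | F  |  T  |     F     |            F             |             T            
F | T | F | F |    T     | T  |  F  |     F     |            F             |             T            
F | F | T | T |    T     | F  |  T  |     T     |            T             |             F            
F | F | T | F |    T     | T  |  F  |     F     |            F             |             T            
F | F | F | T |    T     | F  |  T  |     F     |            F             |             T            
F | F | F | F |    T     | T  |  F  |     F     |            F             |             T            
The formula is true on 10 of the 16 rows.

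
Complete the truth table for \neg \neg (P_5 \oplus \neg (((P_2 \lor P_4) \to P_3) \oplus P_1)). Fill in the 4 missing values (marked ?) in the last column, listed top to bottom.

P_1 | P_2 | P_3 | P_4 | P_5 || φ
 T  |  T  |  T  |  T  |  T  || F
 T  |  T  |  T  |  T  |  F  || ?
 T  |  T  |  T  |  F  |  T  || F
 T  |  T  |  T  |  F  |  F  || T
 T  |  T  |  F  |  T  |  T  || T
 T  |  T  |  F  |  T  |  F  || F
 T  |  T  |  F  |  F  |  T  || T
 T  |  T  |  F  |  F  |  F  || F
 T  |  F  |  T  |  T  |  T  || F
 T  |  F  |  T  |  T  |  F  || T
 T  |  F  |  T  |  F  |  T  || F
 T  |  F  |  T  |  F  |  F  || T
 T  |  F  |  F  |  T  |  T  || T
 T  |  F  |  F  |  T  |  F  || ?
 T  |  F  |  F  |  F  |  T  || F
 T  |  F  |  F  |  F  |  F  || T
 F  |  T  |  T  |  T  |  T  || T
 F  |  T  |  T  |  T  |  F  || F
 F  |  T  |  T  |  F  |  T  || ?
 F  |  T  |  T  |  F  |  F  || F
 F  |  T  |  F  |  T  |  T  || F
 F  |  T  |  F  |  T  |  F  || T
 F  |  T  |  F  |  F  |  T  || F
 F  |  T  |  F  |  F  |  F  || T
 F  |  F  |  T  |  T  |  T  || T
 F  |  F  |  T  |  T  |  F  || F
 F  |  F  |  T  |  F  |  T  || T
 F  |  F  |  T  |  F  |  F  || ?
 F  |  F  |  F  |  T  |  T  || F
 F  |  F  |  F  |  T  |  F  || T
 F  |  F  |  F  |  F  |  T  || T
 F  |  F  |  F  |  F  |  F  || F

Row P_1=T, P_2=T, P_3=T, P_4=T, P_5=F: (P_5 \oplus \neg (((P_2 \lor P_4) \to P_3) \oplus P_1)) = T, \neg (P_5 \oplus \neg (((P_2 \lor P_4) \to P_3) \oplus P_1)) = F, so the formula = T.
Row P_1=T, P_2=F, P_3=F, P_4=T, P_5=F: (P_5 \oplus \neg (((P_2 \lor P_4) \to P_3) \oplus P_1)) = F, \neg (P_5 \oplus \neg (((P_2 \lor P_4) \to P_3) \oplus P_1)) = T, so the formula = F.
Row P_1=F, P_2=T, P_3=T, P_4=F, P_5=T: (P_5 \oplus \neg (((P_2 \lor P_4) \to P_3) \oplus P_1)) = T, \neg (P_5 \oplus \neg (((P_2 \lor P_4) \to P_3) \oplus P_1)) = F, so the formula = T.
Row P_1=F, P_2=F, P_3=T, P_4=F, P_5=F: (P_5 \oplus \neg (((P_2 \lor P_4) \to P_3) \oplus P_1)) = F, \neg (P_5 \oplus \neg (((P_2 \lor P_4) \to P_3) \oplus P_1)) = T, so the formula = F.

T, F, T, F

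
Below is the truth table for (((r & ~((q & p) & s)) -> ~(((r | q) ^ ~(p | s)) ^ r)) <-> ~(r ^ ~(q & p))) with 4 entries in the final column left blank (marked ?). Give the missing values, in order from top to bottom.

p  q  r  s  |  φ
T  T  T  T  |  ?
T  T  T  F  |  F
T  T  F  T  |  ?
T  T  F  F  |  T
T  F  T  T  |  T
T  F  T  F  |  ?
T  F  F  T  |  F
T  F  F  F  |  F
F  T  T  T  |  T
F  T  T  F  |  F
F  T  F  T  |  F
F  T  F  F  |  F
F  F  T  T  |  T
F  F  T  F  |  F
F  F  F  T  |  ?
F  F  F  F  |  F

F, T, T, F

Row p=T, q=T, r=T, s=T: ((r & ~((q & p) & s)) -> ~(((r | q) ^ ~(p | s)) ^ r)) = T, ~(r ^ ~(q & p)) = F, so the formula = F.
Row p=T, q=T, r=F, s=T: ((r & ~((q & p) & s)) -> ~(((r | q) ^ ~(p | s)) ^ r)) = T, ~(r ^ ~(q & p)) = T, so the formula = T.
Row p=T, q=F, r=T, s=F: ((r & ~((q & p) & s)) -> ~(((r | q) ^ ~(p | s)) ^ r)) = T, ~(r ^ ~(q & p)) = T, so the formula = T.
Row p=F, q=F, r=F, s=T: ((r & ~((q & p) & s)) -> ~(((r | q) ^ ~(p | s)) ^ r)) = T, ~(r ^ ~(q & p)) = F, so the formula = F.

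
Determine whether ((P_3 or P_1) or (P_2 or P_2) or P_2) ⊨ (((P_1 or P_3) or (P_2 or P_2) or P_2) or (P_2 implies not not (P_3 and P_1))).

P_1 | P_2 | P_3 | φ | ψ
--- | --- | --- | - | -
 T  |  T  |  T  | T | T
 T  |  T  |  F  | T | T
 T  |  F  |  T  | T | T
 T  |  F  |  F  | T | T
 F  |  T  |  T  | T | T
 F  |  T  |  F  | T | T
 F  |  F  |  T  | T | T
 F  |  F  |  F  | F | T
In every row where φ is true, ψ is also true, so φ ⊨ ψ.

yes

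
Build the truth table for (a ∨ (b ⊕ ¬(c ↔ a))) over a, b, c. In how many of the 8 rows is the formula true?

a | b | c | (c ↔ a) | ¬(c ↔ a) | (b ⊕ ¬(c ↔ a)) | (a ∨ (b ⊕ ¬(c ↔ a)))
- | - | - | ------- | -------- | -------------- | --------------------
F | F | F |    T    |    F     |       F        |          F          
F | F | T |    F    |    T     |       T        |          T          
F | T | F |    T    |    F     |       T        |          T          
F | T | T |    F    |    T     |       F        |          F          
T | F | F |    F    |    T     |       T        |          T          
T | F | T |    T    |    F     |       F        |          T          
T | T | F |    F    |    T     |       F        |          T          
T | T | T |    T    |    F     |       T        |          T          
The formula is true on 6 of the 8 rows.

6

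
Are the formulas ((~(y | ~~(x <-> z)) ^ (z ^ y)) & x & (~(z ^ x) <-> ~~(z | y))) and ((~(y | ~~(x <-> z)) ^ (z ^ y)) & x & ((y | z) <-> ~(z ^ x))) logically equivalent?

equivalent

x | y | z || φ | ψ
1 | 1 | 1 || 0 | 0
1 | 1 | 0 || 0 | 0
1 | 0 | 1 || 1 | 1
1 | 0 | 0 || 1 | 1
0 | 1 | 1 || 0 | 0
0 | 1 | 0 || 0 | 0
0 | 0 | 1 || 0 | 0
0 | 0 | 0 || 0 | 0
The columns for φ and ψ agree on every row, so they are logically equivalent.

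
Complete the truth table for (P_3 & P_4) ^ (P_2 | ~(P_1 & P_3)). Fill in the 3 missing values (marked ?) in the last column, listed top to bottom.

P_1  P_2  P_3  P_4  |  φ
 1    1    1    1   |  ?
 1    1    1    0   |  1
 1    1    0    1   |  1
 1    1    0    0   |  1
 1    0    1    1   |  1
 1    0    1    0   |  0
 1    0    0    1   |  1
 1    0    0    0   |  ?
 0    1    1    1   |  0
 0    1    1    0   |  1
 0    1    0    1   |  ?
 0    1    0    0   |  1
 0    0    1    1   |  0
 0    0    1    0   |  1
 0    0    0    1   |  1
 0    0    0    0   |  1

0, 1, 1

Row P_1=1, P_2=1, P_3=1, P_4=1: (P_3 & P_4) = 1, (P_2 | ~(P_1 & P_3)) = 1, so the formula = 0.
Row P_1=1, P_2=0, P_3=0, P_4=0: (P_3 & P_4) = 0, (P_2 | ~(P_1 & P_3)) = 1, so the formula = 1.
Row P_1=0, P_2=1, P_3=0, P_4=1: (P_3 & P_4) = 0, (P_2 | ~(P_1 & P_3)) = 1, so the formula = 1.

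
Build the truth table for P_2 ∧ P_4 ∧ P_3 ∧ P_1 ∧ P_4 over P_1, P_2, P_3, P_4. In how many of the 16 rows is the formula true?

P_1 | P_2 | P_3 | P_4 || (P_2 ∧ P_4 ∧ P_3 ∧ P_1) | ((P_2 ∧ P_4 ∧ P_3 ∧ P_1) ∧ P_4)
 0  |  0  |  0  |  0  ||            0            |                0               
 0  |  0  |  0  |  1  ||            0            |                0               
 0  |  0  |  1  |  0  ||            0            |                0               
 0  |  0  |  1  |  1  ||            0            |                0               
 0  |  1  |  0  |  0  ||            0            |                0               
 0  |  1  |  0  |  1  ||            0            |                0               
 0  |  1  |  1  |  0  ||            0            |                0               
 0  |  1  |  1  |  1  ||            0            |                0               
 1  |  0  |  0  |  0  ||            0            |                0               
 1  |  0  |  0  |  1  ||            0            |                0               
 1  |  0  |  1  |  0  ||            0            |                0               
 1  |  0  |  1  |  1  ||            0            |                0               
 1  |  1  |  0  |  0  ||            0            |                0               
 1  |  1  |  0  |  1  ||            0            |                0               
 1  |  1  |  1  |  0  ||            0            |                0               
 1  |  1  |  1  |  1  ||            1            |                1               
The formula is true on 1 of the 16 rows.

1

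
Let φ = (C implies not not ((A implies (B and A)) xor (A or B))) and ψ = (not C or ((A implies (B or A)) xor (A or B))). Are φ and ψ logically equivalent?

  A   |   B   |   C   |   φ   |   ψ  
----- | ----- | ----- | ----- | -----
 True |  True |  True | False | False
 True |  True | False |  True |  True
 True | False |  True |  True | False
 True | False | False |  True |  True
False |  True |  True | False | False
False |  True | False |  True |  True
False | False |  True |  True |  True
False | False | False |  True |  True
The columns differ at A=True, B=False, C=True (φ=True, ψ=False), so they are not equivalent.

not equivalent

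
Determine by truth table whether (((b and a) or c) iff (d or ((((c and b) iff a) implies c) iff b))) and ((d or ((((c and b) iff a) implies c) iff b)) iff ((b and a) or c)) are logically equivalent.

a  b  c  d  |  φ  ψ
T  T  T  T  |  T  T
T  T  T  F  |  T  T
T  T  F  T  |  T  T
T  T  F  F  |  T  T
T  F  T  T  |  T  T
T  F  T  F  |  F  F
T  F  F  T  |  F  F
T  F  F  F  |  T  T
F  T  T  T  |  T  T
F  T  T  F  |  T  T
F  T  F  T  |  F  F
F  T  F  F  |  T  T
F  F  T  T  |  T  T
F  F  T  F  |  F  F
F  F  F  T  |  F  F
F  F  F  F  |  F  F
The columns for φ and ψ agree on every row, so they are logically equivalent.

equivalent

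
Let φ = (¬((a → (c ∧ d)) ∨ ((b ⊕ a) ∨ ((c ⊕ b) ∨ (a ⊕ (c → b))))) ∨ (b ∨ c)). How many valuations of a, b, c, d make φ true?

a | b | c | d || (c ∧ d) | (a → (c ∧ d)) | (b ⊕ a) | (c ⊕ b) | (c → b) | (a ⊕ (c → b)) | ((c ⊕ b) ∨ (a ⊕ (c → b))) | (b ∨ c) | φ
T | T | T | T ||    T    |       T       |    F    |    F    |    T    |       F       |             F             |    T    | T
T | T | T | F ||    F    |       F       |    F    |    F    |    T    |       F       |             F             |    T    | T
T | T | F | T ||    F    |       F       |    F    |    T    |    T    |       F       |             T             |    T    | T
T | T | F | F ||    F    |       F       |    F    |    T    |    T    |       F       |             T             |    T    | T
T | F | T | T ||    T    |       T       |    T    |    T    |    F    |       T       |             T             |    T    | T
T | F | T | F ||    F    |       F       |    T    |    T    |    F    |       T       |             T             |    T    | T
T | F | F | T ||    F    |       F       |    T    |    F    |    T    |       F       |             F             |    F    | F
T | F | F | F ||    F    |       F       |    T    |    F    |    T    |       F       |             F             |    F    | F
F | T | T | T ||    T    |       T       |    T    |    F    |    T    |       T       |             T             |    T    | T
F | T | T | F ||    F    |       T       |    T    |    F    |    T    |       T       |             T             |    T    | T
F | T | F | T ||    F    |       T       |    T    |    T    |    T    |       T       |             T             |    T    | T
F | T | F | F ||    F    |       T       |    T    |    T    |    T    |       T       |             T             |    T    | T
F | F | T | T ||    T    |       T       |    F    |    T    |    F    |       F       |             T             |    T    | T
F | F | T | F ||    F    |       T       |    F    |    T    |    F    |       F       |             T             |    T    | T
F | F | F | T ||    F    |       T       |    F    |    F    |    T    |       T       |             T             |    F    | F
F | F | F | F ||    F    |       T       |    F    |    F    |    T    |       T       |             T             |    F    | F
The formula is true on 12 of the 16 rows.

12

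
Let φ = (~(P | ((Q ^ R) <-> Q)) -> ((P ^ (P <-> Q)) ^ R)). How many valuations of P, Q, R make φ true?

7

P | Q | R | φ
- | - | - | -
T | T | T | T
T | T | F | T
T | F | T | T
T | F | F | T
F | T | T | T
F | T | F | T
F | F | T | F
F | F | F | T
The formula is true on 7 of the 8 rows.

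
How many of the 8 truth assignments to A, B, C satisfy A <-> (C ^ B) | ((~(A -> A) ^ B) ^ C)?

4

A  B  C  |  (C ^ B)  (A -> A)  ~(A -> A)  (~(A -> A) ^ B)  ((~(A -> A) ^ B) ^ C)  φ
0  0  0  |     0        1          0             0                   0            1
0  0  1  |     1        1          0             0                   1            0
0  1  0  |     1        1          0             1                   1            0
0  1  1  |     0        1          0             1                   0            1
1  0  0  |     0        1          0             0                   0            0
1  0  1  |     1        1          0             0                   1            1
1  1  0  |     1        1          0             1                   1            1
1  1  1  |     0        1          0             1                   0            0
The formula is true on 4 of the 8 rows.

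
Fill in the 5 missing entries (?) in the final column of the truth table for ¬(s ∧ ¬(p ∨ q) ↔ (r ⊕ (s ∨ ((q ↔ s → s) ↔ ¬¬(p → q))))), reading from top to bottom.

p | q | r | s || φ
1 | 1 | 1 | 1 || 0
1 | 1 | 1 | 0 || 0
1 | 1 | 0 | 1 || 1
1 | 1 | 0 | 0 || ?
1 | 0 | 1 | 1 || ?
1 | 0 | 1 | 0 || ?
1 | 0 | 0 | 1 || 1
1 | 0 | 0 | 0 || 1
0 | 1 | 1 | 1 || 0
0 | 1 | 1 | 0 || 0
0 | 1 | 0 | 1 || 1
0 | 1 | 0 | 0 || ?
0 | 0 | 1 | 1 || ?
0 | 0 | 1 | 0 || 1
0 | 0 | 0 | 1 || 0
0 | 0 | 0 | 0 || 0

1, 0, 0, 1, 1

Row p=1, q=1, r=0, s=0: (s ∧ ¬(p ∨ q)) = 0, (r ⊕ (s ∨ ((q ↔ s → s) ↔ ¬¬(p → q)))) = 1, (s ∧ ¬(p ∨ q) ↔ (r ⊕ (s ∨ ((q ↔ s → s) ↔ ¬¬(p → q))))) = 0, so the formula = 1.
Row p=1, q=0, r=1, s=1: (s ∧ ¬(p ∨ q)) = 0, (r ⊕ (s ∨ ((q ↔ s → s) ↔ ¬¬(p → q)))) = 0, (s ∧ ¬(p ∨ q) ↔ (r ⊕ (s ∨ ((q ↔ s → s) ↔ ¬¬(p → q))))) = 1, so the formula = 0.
Row p=1, q=0, r=1, s=0: (s ∧ ¬(p ∨ q)) = 0, (r ⊕ (s ∨ ((q ↔ s → s) ↔ ¬¬(p → q)))) = 0, (s ∧ ¬(p ∨ q) ↔ (r ⊕ (s ∨ ((q ↔ s → s) ↔ ¬¬(p → q))))) = 1, so the formula = 0.
Row p=0, q=1, r=0, s=0: (s ∧ ¬(p ∨ q)) = 0, (r ⊕ (s ∨ ((q ↔ s → s) ↔ ¬¬(p → q)))) = 1, (s ∧ ¬(p ∨ q) ↔ (r ⊕ (s ∨ ((q ↔ s → s) ↔ ¬¬(p → q))))) = 0, so the formula = 1.
Row p=0, q=0, r=1, s=1: (s ∧ ¬(p ∨ q)) = 1, (r ⊕ (s ∨ ((q ↔ s → s) ↔ ¬¬(p → q)))) = 0, (s ∧ ¬(p ∨ q) ↔ (r ⊕ (s ∨ ((q ↔ s → s) ↔ ¬¬(p → q))))) = 0, so the formula = 1.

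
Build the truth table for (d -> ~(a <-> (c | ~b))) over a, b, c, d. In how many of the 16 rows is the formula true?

a  b  c  d     (d -> ~(a <-> (c | ~b)))
0  0  0  0                1            
0  0  0  1                1            
0  0  1  0                1            
0  0  1  1                1            
0  1  0  0                1            
0  1  0  1                0            
0  1  1  0                1            
0  1  1  1                1            
1  0  0  0                1            
1  0  0  1                0            
1  0  1  0                1            
1  0  1  1                0            
1  1  0  0                1            
1  1  0  1                1            
1  1  1  0                1            
1  1  1  1                0            
The formula is true on 12 of the 16 rows.

12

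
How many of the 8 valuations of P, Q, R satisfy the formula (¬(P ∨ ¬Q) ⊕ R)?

P  Q  R  |  (¬(P ∨ ¬Q) ⊕ R)
T  T  T  |         T       
T  T  F  |         F       
T  F  T  |         T       
T  F  F  |         F       
F  T  T  |         F       
F  T  F  |         T       
F  F  T  |         T       
F  F  F  |         F       
The formula is true on 4 of the 8 rows.

4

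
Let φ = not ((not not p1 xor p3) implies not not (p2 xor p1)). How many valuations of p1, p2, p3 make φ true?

2

p1 | p2 | p3 || not p1 | not not p1 | (not not p1 xor p3) | (p2 xor p1) | not (p2 xor p1) | not not (p2 xor p1) | φ
1  | 1  | 1  ||   0    |     1      |          0          |      0      |        1        |          0          | 0
1  | 1  | 0  ||   0    |     1      |          1          |      0      |        1        |          0          | 1
1  | 0  | 1  ||   0    |     1      |          0          |      1      |        0        |          1          | 0
1  | 0  | 0  ||   0    |     1      |          1          |      1      |        0        |          1          | 0
0  | 1  | 1  ||   1    |     0      |          1          |      1      |        0        |          1          | 0
0  | 1  | 0  ||   1    |     0      |          0          |      1      |        0        |          1          | 0
0  | 0  | 1  ||   1    |     0      |          1          |      0      |        1        |          0          | 1
0  | 0  | 0  ||   1    |     0      |          0          |      0      |        1        |          0          | 0
The formula is true on 2 of the 8 rows.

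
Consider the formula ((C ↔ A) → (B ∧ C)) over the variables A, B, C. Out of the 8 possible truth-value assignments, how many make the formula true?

  A   |   B   |   C   || ((C ↔ A) → (B ∧ C))
 True |  True |  True ||         True       
 True |  True | False ||         True       
 True | False |  True ||        False       
 True | False | False ||         True       
False |  True |  True ||         True       
False |  True | False ||        False       
False | False |  True ||         True       
False | False | False ||        False       
The formula is true on 5 of the 8 rows.

5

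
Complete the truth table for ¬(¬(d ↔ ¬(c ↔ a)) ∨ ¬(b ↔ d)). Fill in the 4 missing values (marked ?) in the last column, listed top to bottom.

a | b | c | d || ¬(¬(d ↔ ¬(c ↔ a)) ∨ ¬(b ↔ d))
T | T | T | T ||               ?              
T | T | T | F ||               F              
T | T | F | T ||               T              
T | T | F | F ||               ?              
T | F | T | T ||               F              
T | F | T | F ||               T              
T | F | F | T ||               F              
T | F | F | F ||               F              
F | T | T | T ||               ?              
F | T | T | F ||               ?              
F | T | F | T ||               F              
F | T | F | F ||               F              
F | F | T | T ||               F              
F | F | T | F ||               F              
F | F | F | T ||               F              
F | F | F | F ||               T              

Row a=T, b=T, c=T, d=T: ¬(d ↔ ¬(c ↔ a)) = T, ¬(b ↔ d) = F, (¬(d ↔ ¬(c ↔ a)) ∨ ¬(b ↔ d)) = T, so ¬(¬(d ↔ ¬(c ↔ a)) ∨ ¬(b ↔ d)) = F.
Row a=T, b=T, c=F, d=F: ¬(d ↔ ¬(c ↔ a)) = T, ¬(b ↔ d) = T, (¬(d ↔ ¬(c ↔ a)) ∨ ¬(b ↔ d)) = T, so ¬(¬(d ↔ ¬(c ↔ a)) ∨ ¬(b ↔ d)) = F.
Row a=F, b=T, c=T, d=T: ¬(d ↔ ¬(c ↔ a)) = F, ¬(b ↔ d) = F, (¬(d ↔ ¬(c ↔ a)) ∨ ¬(b ↔ d)) = F, so ¬(¬(d ↔ ¬(c ↔ a)) ∨ ¬(b ↔ d)) = T.
Row a=F, b=T, c=T, d=F: ¬(d ↔ ¬(c ↔ a)) = T, ¬(b ↔ d) = T, (¬(d ↔ ¬(c ↔ a)) ∨ ¬(b ↔ d)) = T, so ¬(¬(d ↔ ¬(c ↔ a)) ∨ ¬(b ↔ d)) = F.

F, F, T, F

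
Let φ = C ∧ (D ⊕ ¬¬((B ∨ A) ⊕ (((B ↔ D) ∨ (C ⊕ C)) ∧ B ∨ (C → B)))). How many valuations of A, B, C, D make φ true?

4

A | B | C | D || (B ∨ A) | (B ↔ D) | (C ⊕ C) | ((B ↔ D) ∨ (C ⊕ C)) | (((B ↔ D) ∨ (C ⊕ C)) ∧ B) | (C → B) | φ
1 | 1 | 1 | 1 ||    1    |    1    |    0    |          1          |             1             |    1    | 1
1 | 1 | 1 | 0 ||    1    |    0    |    0    |          0          |             0             |    1    | 0
1 | 1 | 0 | 1 ||    1    |    1    |    0    |          1          |             1             |    1    | 0
1 | 1 | 0 | 0 ||    1    |    0    |    0    |          0          |             0             |    1    | 0
1 | 0 | 1 | 1 ||    1    |    0    |    0    |          0          |             0             |    0    | 0
1 | 0 | 1 | 0 ||    1    |    1    |    0    |          1          |             0             |    0    | 1
1 | 0 | 0 | 1 ||    1    |    0    |    0    |          0          |             0             |    1    | 0
1 | 0 | 0 | 0 ||    1    |    1    |    0    |          1          |             0             |    1    | 0
0 | 1 | 1 | 1 ||    1    |    1    |    0    |          1          |             1             |    1    | 1
0 | 1 | 1 | 0 ||    1    |    0    |    0    |          0          |             0             |    1    | 0
0 | 1 | 0 | 1 ||    1    |    1    |    0    |          1          |             1             |    1    | 0
0 | 1 | 0 | 0 ||    1    |    0    |    0    |          0          |             0             |    1    | 0
0 | 0 | 1 | 1 ||    0    |    0    |    0    |          0          |             0             |    0    | 1
0 | 0 | 1 | 0 ||    0    |    1    |    0    |          1          |             0             |    0    | 0
0 | 0 | 0 | 1 ||    0    |    0    |    0    |          0          |             0             |    1    | 0
0 | 0 | 0 | 0 ||    0    |    1    |    0    |          1          |             0             |    1    | 0
The formula is true on 4 of the 16 rows.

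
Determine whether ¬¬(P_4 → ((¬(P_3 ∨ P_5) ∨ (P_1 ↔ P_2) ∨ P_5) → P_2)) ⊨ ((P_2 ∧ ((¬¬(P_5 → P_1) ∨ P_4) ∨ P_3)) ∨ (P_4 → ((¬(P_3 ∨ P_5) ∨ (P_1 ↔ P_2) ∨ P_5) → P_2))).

P_1  P_2  P_3  P_4  P_5  |  φ  ψ
 T    T    T    T    T   |  T  T
 T    T    T    T    F   |  T  T
 T    T    T    F    T   |  T  T
 T    T    T    F    F   |  T  T
 T    T    F    T    T   |  T  T
 T    T    F    T    F   |  T  T
 T    T    F    F    T   |  T  T
 T    T    F    F    F   |  T  T
 T    F    T    T    T   |  F  F
 T    F    T    T    F   |  T  T
 T    F    T    F    T   |  T  T
 T    F    T    F    F   |  T  T
 T    F    F    T    T   |  F  F
 T    F    F    T    F   |  F  F
 T    F    F    F    T   |  T  T
 T    F    F    F    F   |  T  T
 F    T    T    T    T   |  T  T
 F    T    T    T    F   |  T  T
 F    T    T    F    T   |  T  T
 F    T    T    F    F   |  T  T
 F    T    F    T    T   |  T  T
 F    T    F    T    F   |  T  T
 F    T    F    F    T   |  T  T
 F    T    F    F    F   |  T  T
 F    F    T    T    T   |  F  F
 F    F    T    T    F   |  F  F
 F    F    T    F    T   |  T  T
 F    F    T    F    F   |  T  T
 F    F    F    T    T   |  F  F
 F    F    F    T    F   |  F  F
 F    F    F    F    T   |  T  T
 F    F    F    F    F   |  T  T
In every row where φ is true, ψ is also true, so φ ⊨ ψ.

yes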